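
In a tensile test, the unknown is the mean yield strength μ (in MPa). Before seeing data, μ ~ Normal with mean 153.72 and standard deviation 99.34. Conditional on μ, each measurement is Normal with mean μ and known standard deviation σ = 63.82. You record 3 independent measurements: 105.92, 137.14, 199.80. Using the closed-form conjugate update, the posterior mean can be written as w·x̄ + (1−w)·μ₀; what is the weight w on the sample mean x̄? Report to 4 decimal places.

For Normal data with known variance σ², a Normal(μ₀, σ₀²) prior on μ is conjugate. Posterior precision = 1/σ₀² + n/σ²; posterior mean is the precision-weighted average of μ₀ and x̄.
σ₀² = 99.34² = 9868.4356, σ² = 63.82² = 4072.9924. Prior precision 1/σ₀² = 1/9868.4356; data precision n/σ² = 3/4072.9924.
w = (n/σ²)/(1/σ₀² + n/σ²) = n·σ₀²/(σ² + n·σ₀²) = 3·9868.4356/(4072.9924 + 3·9868.4356) = 29605.3068/33678.2992 = 0.8791.

0.8791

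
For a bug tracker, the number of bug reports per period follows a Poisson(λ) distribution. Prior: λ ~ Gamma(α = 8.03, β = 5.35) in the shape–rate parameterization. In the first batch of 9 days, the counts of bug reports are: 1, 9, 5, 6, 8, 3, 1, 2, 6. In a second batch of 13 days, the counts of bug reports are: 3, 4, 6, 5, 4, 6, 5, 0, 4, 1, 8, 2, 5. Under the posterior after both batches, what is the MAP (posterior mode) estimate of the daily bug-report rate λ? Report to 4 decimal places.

With a Gamma(shape α, rate β) prior, the Poisson likelihood is conjugate: the posterior is Gamma(α + ΣXᵢ, β + n).
Batch 1: sum of counts S = 41 over n = 9 days.
After batch 1: Gamma(α+S, β+n) = Gamma(8.03+41, 5.35+9) = Gamma(49.03, 14.35).
Batch 2: sum of counts S = 53 over n = 13 days.
After batch 2: Gamma(α+S, β+n) = Gamma(49.03+53, 14.35+13) = Gamma(102.03, 27.35).
Mode of Gamma(α,β) for α≥1 is (α−1)/β = 101.03/27.35 = 3.6940.

3.6940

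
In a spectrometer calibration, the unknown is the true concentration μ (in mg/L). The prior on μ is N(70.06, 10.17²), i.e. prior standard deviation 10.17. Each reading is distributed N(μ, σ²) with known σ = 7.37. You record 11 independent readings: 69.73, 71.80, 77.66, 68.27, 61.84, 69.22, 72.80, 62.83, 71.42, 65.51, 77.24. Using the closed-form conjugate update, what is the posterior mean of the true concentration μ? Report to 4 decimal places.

For Normal data with known variance σ², a Normal(μ₀, σ₀²) prior on μ is conjugate. Posterior precision = 1/σ₀² + n/σ²; posterior mean is the precision-weighted average of μ₀ and x̄.
Σxᵢ = 69.73 + 71.80 + 77.66 + 68.27 + 61.84 + 69.22 + 72.80 + 62.83 + 71.42 + 65.51 + 77.24 = 768.32, so n·x̄ = 768.32.
σ₀² = 10.17² = 103.4289, σ² = 7.37² = 54.3169; σ² + n·σ₀² = 54.3169 + 11·103.4289 = 1192.0348.
Posterior mean = (μ₀/σ₀² + n·x̄/σ²)/(1/σ₀² + n/σ²) = (σ²·μ₀ + σ₀²·n·x̄)/(σ² + n·σ₀²) = (54.3169·70.06 + 103.4289·768.32)/1192.0348 = 83271.934462/1192.0348 = 69.8570.

69.8570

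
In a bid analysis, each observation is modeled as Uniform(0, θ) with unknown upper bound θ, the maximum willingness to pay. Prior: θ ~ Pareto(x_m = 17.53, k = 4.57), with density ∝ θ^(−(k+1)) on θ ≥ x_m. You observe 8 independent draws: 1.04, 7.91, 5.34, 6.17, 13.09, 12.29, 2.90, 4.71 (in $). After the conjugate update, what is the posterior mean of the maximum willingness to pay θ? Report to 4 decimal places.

19.0451

A Pareto(scale x_m, shape k) prior on the upper bound θ of Uniform(0, θ) is conjugate: posterior is Pareto(max(x_m, max xᵢ), k + n).
Sample maximum = 13.09; prior scale x_m = 17.53 → posterior scale = max = 17.53.
Posterior shape = 4.57 + 8 = 12.57.
E[θ|data] = k·x_m/(k−1) = 12.57·17.53/11.57 = 19.0451.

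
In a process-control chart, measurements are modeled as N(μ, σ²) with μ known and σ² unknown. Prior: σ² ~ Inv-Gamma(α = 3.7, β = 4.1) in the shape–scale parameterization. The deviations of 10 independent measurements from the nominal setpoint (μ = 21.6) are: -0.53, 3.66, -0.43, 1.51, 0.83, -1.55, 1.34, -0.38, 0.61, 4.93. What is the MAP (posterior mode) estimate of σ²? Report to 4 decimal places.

With known mean μ and an Inverse-Gamma(α, β) prior on σ², the Normal likelihood is conjugate: posterior is Inv-Gamma(α + n/2, β + Σ(xᵢ−μ)²/2).
Σ(xᵢ−μ)² = (-0.53)² + (3.66)² + (-0.43)² + (1.51)² + (0.83)² + (-1.55)² + (1.34)² + (-0.38)² + (0.61)² + (4.93)² = 45.8499.
Posterior: Inv-Gamma(3.7 + 10/2, 4.1 + 45.8499/2) = Inv-Gamma(8.70, 27.02495).
Mode = β/(α+1) = 27.02495/9.70 = 2.7861.

2.7861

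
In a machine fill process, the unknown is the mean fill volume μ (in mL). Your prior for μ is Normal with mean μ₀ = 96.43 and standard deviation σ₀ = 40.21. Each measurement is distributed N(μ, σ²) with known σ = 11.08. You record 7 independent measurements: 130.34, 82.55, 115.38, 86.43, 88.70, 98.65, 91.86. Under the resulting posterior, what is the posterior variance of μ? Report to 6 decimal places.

17.349862

For Normal data with known variance σ², a Normal(μ₀, σ₀²) prior on μ is conjugate. Posterior precision = 1/σ₀² + n/σ²; posterior mean is the precision-weighted average of μ₀ and x̄.
σ₀² = 40.21² = 1616.8441, σ² = 11.08² = 122.7664; σ² + n·σ₀² = 122.7664 + 7·1616.8441 = 11440.6751.
Posterior precision = 1/σ₀² + n/σ² = 1/1616.8441 + 7/122.7664 = (σ² + n·σ₀²)/(σ₀²σ²) = 11440.6751/(1616.8441·122.7664); posterior variance σₙ² = σ₀²σ²/(σ² + n·σ₀²) = 1616.8441·122.7664/11440.6751 = 17.349862.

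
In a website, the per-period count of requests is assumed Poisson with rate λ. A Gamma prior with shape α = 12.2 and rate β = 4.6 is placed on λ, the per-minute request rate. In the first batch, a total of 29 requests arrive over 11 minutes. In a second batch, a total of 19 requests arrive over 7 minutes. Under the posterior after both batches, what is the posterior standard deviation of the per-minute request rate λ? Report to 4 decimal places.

0.3433

With a Gamma(shape α, rate β) prior, the Poisson likelihood is conjugate: the posterior is Gamma(α + ΣXᵢ, β + n).
After batch 1: Gamma(α+S, β+n) = Gamma(12.2+29, 4.6+11) = Gamma(41.2, 15.6).
After batch 2: Gamma(α+S, β+n) = Gamma(41.2+19, 15.6+7) = Gamma(60.2, 22.6).
SD = √α/β = √60.2/22.6 = 0.3433.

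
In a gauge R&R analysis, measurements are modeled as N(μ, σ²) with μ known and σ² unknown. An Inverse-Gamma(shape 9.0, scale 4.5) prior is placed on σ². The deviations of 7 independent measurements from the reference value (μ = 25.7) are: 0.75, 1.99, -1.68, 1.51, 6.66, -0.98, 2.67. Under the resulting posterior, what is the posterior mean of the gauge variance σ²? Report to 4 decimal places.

3.0900

With known mean μ and an Inverse-Gamma(α, β) prior on σ², the Normal likelihood is conjugate: posterior is Inv-Gamma(α + n/2, β + Σ(xᵢ−μ)²/2).
Σ(xᵢ−μ)² = (0.75)² + (1.99)² + (-1.68)² + (1.51)² + (6.66)² + (-0.98)² + (2.67)² = 62.0700.
Posterior: Inv-Gamma(9.0 + 7/2, 4.5 + 62.0700/2) = Inv-Gamma(12.50, 35.53500).
E[σ²|data] = β/(α−1) = 35.53500/11.50 = 3.0900.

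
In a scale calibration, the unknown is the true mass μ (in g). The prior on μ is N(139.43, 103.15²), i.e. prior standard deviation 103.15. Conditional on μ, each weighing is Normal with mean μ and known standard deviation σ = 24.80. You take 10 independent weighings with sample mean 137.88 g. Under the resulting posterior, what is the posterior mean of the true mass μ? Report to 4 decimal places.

For Normal data with known variance σ², a Normal(μ₀, σ₀²) prior on μ is conjugate. Posterior precision = 1/σ₀² + n/σ²; posterior mean is the precision-weighted average of μ₀ and x̄.
n·x̄ = 10·137.88 = 1378.8.
σ₀² = 103.15² = 10639.9225, σ² = 24.80² = 615.04; σ² + n·σ₀² = 615.04 + 10·10639.9225 = 107014.265.
Posterior mean = (μ₀/σ₀² + n·x̄/σ²)/(1/σ₀² + n/σ²) = (σ²·μ₀ + σ₀²·n·x̄)/(σ² + n·σ₀²) = (615.04·139.43 + 10639.9225·1378.8)/107014.265 = 14756080.1702/107014.265 = 137.8889.

137.8889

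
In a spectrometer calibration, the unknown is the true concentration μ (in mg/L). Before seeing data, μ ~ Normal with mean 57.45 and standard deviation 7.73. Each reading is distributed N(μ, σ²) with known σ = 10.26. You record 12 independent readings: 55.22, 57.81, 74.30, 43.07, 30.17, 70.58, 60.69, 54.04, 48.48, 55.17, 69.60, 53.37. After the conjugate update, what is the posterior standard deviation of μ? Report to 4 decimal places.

For Normal data with known variance σ², a Normal(μ₀, σ₀²) prior on μ is conjugate. Posterior precision = 1/σ₀² + n/σ²; posterior mean is the precision-weighted average of μ₀ and x̄.
σ₀² = 7.73² = 59.7529, σ² = 10.26² = 105.2676; σ² + n·σ₀² = 105.2676 + 12·59.7529 = 822.3024.
Posterior precision = 1/σ₀² + n/σ² = 1/59.7529 + 12/105.2676 = (σ² + n·σ₀²)/(σ₀²σ²) = 822.3024/(59.7529·105.2676); posterior variance σₙ² = σ₀²σ²/(σ² + n·σ₀²) = 59.7529·105.2676/822.3024 = 7.649308.
Posterior SD = √σₙ² = √(59.7529·105.2676/822.3024) = 2.7657.

2.7657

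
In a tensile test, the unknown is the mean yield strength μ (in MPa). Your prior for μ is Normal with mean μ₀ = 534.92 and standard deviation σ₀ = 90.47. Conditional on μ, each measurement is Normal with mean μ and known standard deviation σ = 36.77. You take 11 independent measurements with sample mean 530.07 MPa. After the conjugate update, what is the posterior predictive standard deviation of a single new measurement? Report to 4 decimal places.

For Normal data with known variance σ², a Normal(μ₀, σ₀²) prior on μ is conjugate. Posterior precision = 1/σ₀² + n/σ²; posterior mean is the precision-weighted average of μ₀ and x̄.
σ₀² = 90.47² = 8184.8209, σ² = 36.77² = 1352.0329; σ² + n·σ₀² = 1352.0329 + 11·8184.8209 = 91385.0628.
Posterior precision = 1/σ₀² + n/σ² = 1/8184.8209 + 11/1352.0329 = (σ² + n·σ₀²)/(σ₀²σ²) = 91385.0628/(8184.8209·1352.0329); posterior variance σₙ² = σ₀²σ²/(σ² + n·σ₀²) = 8184.8209·1352.0329/91385.0628 = 121.093610.
Predictive variance for one new observation = σₙ² + σ² = 8184.8209·1352.0329/91385.0628 + 1352.0329 = σ²·(σ₀² + 91385.0628)/91385.0628 = 1352.0329·99569.8837/91385.0628 = 1473.126510; SD = √(1352.0329·99569.8837/91385.0628) = 38.3813.

38.3813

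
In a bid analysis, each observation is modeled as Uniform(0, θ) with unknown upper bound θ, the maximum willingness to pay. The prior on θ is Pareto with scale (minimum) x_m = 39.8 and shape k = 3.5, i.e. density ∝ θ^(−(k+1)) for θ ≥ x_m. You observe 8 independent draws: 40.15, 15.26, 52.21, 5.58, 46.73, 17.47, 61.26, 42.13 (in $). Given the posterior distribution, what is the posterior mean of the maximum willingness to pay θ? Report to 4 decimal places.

67.0943

A Pareto(scale x_m, shape k) prior on the upper bound θ of Uniform(0, θ) is conjugate: posterior is Pareto(max(x_m, max xᵢ), k + n).
Sample maximum = 61.26; prior scale x_m = 39.8 → posterior scale = max = 61.26.
Posterior shape = 3.5 + 8 = 11.5.
E[θ|data] = k·x_m/(k−1) = 11.5·61.26/10.5 = 67.0943.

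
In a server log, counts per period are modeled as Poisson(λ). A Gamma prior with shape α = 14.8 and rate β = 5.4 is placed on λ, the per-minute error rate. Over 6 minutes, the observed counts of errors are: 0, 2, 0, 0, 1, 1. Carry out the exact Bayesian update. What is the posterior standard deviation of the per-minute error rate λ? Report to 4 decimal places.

0.3803

With a Gamma(shape α, rate β) prior, the Poisson likelihood is conjugate: the posterior is Gamma(α + ΣXᵢ, β + n).
Sum of counts S = 4 over n = 6 minutes.
Posterior: Gamma(α+S, β+n) = Gamma(14.8+4, 5.4+6) = Gamma(18.8, 11.4).
SD = √α/β = √18.8/11.4 = 0.3803.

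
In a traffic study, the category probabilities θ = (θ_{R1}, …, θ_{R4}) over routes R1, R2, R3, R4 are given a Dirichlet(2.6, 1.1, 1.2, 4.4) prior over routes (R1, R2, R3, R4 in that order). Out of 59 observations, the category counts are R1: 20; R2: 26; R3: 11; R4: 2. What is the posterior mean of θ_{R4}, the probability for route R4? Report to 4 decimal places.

0.0937

The Dirichlet prior is conjugate to the Multinomial likelihood: each posterior αⱼ = prior αⱼ + observed count nⱼ.
Posterior concentration: (22.6, 27.1, 12.2, 6.4), total = 68.3.
E[θ_{R4}|data] = α_{R4}/Σα = 6.4/68.3 = 0.0937.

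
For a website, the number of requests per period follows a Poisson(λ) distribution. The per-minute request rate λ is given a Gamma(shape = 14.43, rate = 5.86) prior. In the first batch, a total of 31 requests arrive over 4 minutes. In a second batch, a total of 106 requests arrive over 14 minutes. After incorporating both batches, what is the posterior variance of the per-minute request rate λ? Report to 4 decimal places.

With a Gamma(shape α, rate β) prior, the Poisson likelihood is conjugate: the posterior is Gamma(α + ΣXᵢ, β + n).
After batch 1: Gamma(α+S, β+n) = Gamma(14.43+31, 5.86+4) = Gamma(45.43, 9.86).
After batch 2: Gamma(α+S, β+n) = Gamma(45.43+106, 9.86+14) = Gamma(151.43, 23.86).
Var = α/β² = 151.43/23.86² = 0.2660.

0.2660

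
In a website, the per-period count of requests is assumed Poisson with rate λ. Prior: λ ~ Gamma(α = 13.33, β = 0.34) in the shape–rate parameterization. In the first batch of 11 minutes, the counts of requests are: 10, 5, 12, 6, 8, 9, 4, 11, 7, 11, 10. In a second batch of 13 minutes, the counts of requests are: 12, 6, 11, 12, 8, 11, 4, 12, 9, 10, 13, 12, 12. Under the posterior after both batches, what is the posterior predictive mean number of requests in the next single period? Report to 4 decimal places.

With a Gamma(shape α, rate β) prior, the Poisson likelihood is conjugate: the posterior is Gamma(α + ΣXᵢ, β + n).
Batch 1: sum of counts S = 93 over n = 11 minutes.
After batch 1: Gamma(α+S, β+n) = Gamma(13.33+93, 0.34+11) = Gamma(106.33, 11.34).
Batch 2: sum of counts S = 132 over n = 13 minutes.
After batch 2: Gamma(α+S, β+n) = Gamma(106.33+132, 11.34+13) = Gamma(238.33, 24.34).
The predictive distribution for one future period is NegBinom with mean α/β = 9.7917.

9.7917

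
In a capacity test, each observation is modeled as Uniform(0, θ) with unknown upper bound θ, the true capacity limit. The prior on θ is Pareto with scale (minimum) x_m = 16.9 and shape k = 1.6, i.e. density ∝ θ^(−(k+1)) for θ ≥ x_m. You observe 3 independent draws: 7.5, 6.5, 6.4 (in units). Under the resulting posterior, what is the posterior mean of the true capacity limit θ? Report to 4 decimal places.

21.5944

A Pareto(scale x_m, shape k) prior on the upper bound θ of Uniform(0, θ) is conjugate: posterior is Pareto(max(x_m, max xᵢ), k + n).
Sample maximum = 7.5; prior scale x_m = 16.9 → posterior scale = max = 16.9.
Posterior shape = 1.6 + 3 = 4.6.
E[θ|data] = k·x_m/(k−1) = 4.6·16.9/3.6 = 21.5944.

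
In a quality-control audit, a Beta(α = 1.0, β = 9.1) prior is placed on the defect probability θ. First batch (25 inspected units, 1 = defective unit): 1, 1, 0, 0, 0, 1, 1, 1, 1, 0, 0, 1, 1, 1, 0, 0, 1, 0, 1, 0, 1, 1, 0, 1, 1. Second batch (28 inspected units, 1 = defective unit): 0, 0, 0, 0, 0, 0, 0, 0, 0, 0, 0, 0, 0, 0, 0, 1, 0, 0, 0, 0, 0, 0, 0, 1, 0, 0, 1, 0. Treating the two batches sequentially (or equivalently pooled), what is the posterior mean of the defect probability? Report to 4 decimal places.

0.3011

The Beta prior is conjugate to a Binomial/Bernoulli likelihood; the update adds successes to α and failures to β.
After batch 1: Beta(1.0+15, 9.1+10) = Beta(16.0, 19.1).
After batch 2: Beta(16.0+3, 19.1+25) = Beta(19.0, 44.1).
Posterior mean = α/(α+β) = 19.0/63.1 = 0.3011.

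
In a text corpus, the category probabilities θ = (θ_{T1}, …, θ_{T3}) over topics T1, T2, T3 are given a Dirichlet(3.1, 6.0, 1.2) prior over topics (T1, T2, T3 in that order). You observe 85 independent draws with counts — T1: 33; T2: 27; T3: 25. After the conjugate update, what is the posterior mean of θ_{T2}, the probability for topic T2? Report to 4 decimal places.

The Dirichlet prior is conjugate to the Multinomial likelihood: each posterior αⱼ = prior αⱼ + observed count nⱼ.
Posterior concentration: (36.1, 33.0, 26.2), total = 95.3.
E[θ_{T2}|data] = α_{T2}/Σα = 33.0/95.3 = 0.3463.

0.3463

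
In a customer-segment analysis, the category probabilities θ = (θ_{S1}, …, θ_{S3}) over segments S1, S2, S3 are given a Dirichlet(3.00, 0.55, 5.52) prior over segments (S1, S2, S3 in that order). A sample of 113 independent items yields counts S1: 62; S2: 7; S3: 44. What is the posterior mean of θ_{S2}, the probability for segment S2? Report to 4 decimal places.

0.0618

The Dirichlet prior is conjugate to the Multinomial likelihood: each posterior αⱼ = prior αⱼ + observed count nⱼ.
Posterior concentration: (65.00, 7.55, 49.52), total = 122.07.
E[θ_{S2}|data] = α_{S2}/Σα = 7.55/122.07 = 0.0618.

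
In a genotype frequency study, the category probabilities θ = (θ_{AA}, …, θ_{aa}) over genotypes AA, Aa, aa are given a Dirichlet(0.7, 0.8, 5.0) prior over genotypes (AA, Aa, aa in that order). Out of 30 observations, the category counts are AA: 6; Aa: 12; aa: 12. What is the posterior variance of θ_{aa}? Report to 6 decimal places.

The Dirichlet prior is conjugate to the Multinomial likelihood: each posterior αⱼ = prior αⱼ + observed count nⱼ.
Posterior concentration: (6.7, 12.8, 17.0), total = 36.5.
Var[θ_j] = α_j(Σα−α_j)/((Σα)²(Σα+1)) = 17.0·19.5/(36.5²·37.5) = 0.006635.

0.006635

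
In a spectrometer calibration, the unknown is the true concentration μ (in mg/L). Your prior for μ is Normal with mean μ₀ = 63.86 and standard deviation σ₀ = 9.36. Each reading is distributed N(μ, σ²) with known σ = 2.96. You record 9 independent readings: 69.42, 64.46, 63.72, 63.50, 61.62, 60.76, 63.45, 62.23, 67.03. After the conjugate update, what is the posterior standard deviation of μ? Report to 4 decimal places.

0.9812

For Normal data with known variance σ², a Normal(μ₀, σ₀²) prior on μ is conjugate. Posterior precision = 1/σ₀² + n/σ²; posterior mean is the precision-weighted average of μ₀ and x̄.
σ₀² = 9.36² = 87.6096, σ² = 2.96² = 8.7616; σ² + n·σ₀² = 8.7616 + 9·87.6096 = 797.248.
Posterior precision = 1/σ₀² + n/σ² = 1/87.6096 + 9/8.7616 = (σ² + n·σ₀²)/(σ₀²σ²) = 797.248/(87.6096·8.7616); posterior variance σₙ² = σ₀²σ²/(σ² + n·σ₀²) = 87.6096·8.7616/797.248 = 0.962812.
Posterior SD = √σₙ² = √(87.6096·8.7616/797.248) = 0.9812.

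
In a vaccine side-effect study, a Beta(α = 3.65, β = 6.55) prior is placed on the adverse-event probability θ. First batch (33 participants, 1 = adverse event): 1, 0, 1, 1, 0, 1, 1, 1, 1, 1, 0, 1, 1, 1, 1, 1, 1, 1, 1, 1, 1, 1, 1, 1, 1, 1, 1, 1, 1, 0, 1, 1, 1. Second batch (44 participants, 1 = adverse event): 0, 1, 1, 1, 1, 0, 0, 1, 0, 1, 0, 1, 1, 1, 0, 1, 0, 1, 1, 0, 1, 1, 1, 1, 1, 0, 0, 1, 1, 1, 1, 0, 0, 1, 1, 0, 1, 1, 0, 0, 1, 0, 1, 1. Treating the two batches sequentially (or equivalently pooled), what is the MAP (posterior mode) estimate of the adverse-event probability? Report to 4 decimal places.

0.7001

The Beta prior is conjugate to a Binomial/Bernoulli likelihood; the update adds successes to α and failures to β.
After batch 1: Beta(3.65+29, 6.55+4) = Beta(32.65, 10.55).
After batch 2: Beta(32.65+28, 10.55+16) = Beta(60.65, 26.55).
Mode of Beta(a,b) for a,b>1 is (a−1)/(a+b−2) = 59.65/85.20 = 0.7001.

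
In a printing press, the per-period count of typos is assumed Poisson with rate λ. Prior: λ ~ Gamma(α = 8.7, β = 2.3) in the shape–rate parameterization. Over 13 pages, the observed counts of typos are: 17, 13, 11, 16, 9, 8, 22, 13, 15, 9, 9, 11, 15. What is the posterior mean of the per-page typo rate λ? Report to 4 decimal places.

11.5490

With a Gamma(shape α, rate β) prior, the Poisson likelihood is conjugate: the posterior is Gamma(α + ΣXᵢ, β + n).
Sum of counts S = 168 over n = 13 pages.
Posterior: Gamma(α+S, β+n) = Gamma(8.7+168, 2.3+13) = Gamma(176.7, 15.3).
Posterior mean = α/β = 176.7/15.3 = 11.5490.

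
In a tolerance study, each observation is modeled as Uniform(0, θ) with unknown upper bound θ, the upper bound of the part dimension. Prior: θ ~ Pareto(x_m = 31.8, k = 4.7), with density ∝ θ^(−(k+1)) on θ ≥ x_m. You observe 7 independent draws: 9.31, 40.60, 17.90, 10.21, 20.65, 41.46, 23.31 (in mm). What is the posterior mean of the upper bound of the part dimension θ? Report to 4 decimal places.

A Pareto(scale x_m, shape k) prior on the upper bound θ of Uniform(0, θ) is conjugate: posterior is Pareto(max(x_m, max xᵢ), k + n).
Sample maximum = 41.46; prior scale x_m = 31.8 → posterior scale = max = 41.46.
Posterior shape = 4.7 + 7 = 11.7.
E[θ|data] = k·x_m/(k−1) = 11.7·41.46/10.7 = 45.3348.

45.3348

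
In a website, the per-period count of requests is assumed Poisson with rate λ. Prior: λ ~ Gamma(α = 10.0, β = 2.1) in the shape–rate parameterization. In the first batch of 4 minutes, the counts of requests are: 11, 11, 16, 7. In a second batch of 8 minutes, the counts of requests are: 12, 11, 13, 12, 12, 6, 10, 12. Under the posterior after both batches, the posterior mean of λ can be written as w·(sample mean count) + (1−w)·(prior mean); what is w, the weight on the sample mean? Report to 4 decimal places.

With a Gamma(shape α, rate β) prior, the Poisson likelihood is conjugate: the posterior is Gamma(α + ΣXᵢ, β + n).
Total number of minutes: n = 4 + 8 = 12.
Posterior mean = (α₀+S)/(β₀+n) = [n/(β₀+n)]·(S/n) + [β₀/(β₀+n)]·(α₀/β₀), so only n and β₀ enter the weight.
Weight on data w = n/(β₀+n) = 12/(2.1+12) = 12/14.1 = 0.8511.

0.8511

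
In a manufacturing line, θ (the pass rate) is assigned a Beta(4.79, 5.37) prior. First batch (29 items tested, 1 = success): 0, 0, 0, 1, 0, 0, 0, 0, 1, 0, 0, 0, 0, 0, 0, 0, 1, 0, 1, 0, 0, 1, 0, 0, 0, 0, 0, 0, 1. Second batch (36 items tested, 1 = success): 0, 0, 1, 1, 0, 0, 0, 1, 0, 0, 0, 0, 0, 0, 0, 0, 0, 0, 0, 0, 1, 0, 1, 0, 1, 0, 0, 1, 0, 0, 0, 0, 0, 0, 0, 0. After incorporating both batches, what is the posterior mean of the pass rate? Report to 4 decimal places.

The Beta prior is conjugate to a Binomial/Bernoulli likelihood; the update adds successes to α and failures to β.
After batch 1: Beta(4.79+6, 5.37+23) = Beta(10.79, 28.37).
After batch 2: Beta(10.79+7, 28.37+29) = Beta(17.79, 57.37).
Posterior mean = α/(α+β) = 17.79/75.16 = 0.2367.

0.2367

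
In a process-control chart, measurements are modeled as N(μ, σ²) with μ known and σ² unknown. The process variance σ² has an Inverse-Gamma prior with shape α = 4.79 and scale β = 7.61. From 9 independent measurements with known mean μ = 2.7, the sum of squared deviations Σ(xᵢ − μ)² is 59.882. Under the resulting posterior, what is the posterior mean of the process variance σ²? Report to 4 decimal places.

4.5297

With known mean μ and an Inverse-Gamma(α, β) prior on σ², the Normal likelihood is conjugate: posterior is Inv-Gamma(α + n/2, β + Σ(xᵢ−μ)²/2).
Posterior: Inv-Gamma(4.79 + 9/2, 7.61 + 59.882/2) = Inv-Gamma(9.29, 37.5510).
E[σ²|data] = β/(α−1) = 37.5510/8.29 = 4.5297.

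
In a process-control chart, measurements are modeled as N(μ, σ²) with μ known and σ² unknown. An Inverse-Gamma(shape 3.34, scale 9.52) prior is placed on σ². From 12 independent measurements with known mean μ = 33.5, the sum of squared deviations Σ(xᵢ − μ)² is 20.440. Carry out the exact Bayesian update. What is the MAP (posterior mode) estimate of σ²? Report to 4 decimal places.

With known mean μ and an Inverse-Gamma(α, β) prior on σ², the Normal likelihood is conjugate: posterior is Inv-Gamma(α + n/2, β + Σ(xᵢ−μ)²/2).
Posterior: Inv-Gamma(3.34 + 12/2, 9.52 + 20.440/2) = Inv-Gamma(9.34, 19.7400).
Mode = β/(α+1) = 19.7400/10.34 = 1.9091.

1.9091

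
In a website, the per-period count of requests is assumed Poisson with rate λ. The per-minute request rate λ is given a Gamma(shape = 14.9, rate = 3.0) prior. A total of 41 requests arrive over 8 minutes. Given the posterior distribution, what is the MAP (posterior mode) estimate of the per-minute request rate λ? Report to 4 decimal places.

4.9909

With a Gamma(shape α, rate β) prior, the Poisson likelihood is conjugate: the posterior is Gamma(α + ΣXᵢ, β + n).
Posterior: Gamma(α+S, β+n) = Gamma(14.9+41, 3.0+8) = Gamma(55.9, 11.0).
Mode of Gamma(α,β) for α≥1 is (α−1)/β = 54.9/11.0 = 4.9909.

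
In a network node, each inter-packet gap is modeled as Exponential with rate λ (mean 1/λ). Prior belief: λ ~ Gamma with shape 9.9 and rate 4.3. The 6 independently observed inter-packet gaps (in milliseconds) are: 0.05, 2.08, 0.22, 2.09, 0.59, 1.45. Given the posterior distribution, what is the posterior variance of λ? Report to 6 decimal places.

With a Gamma(shape α, rate β) prior on the exponential rate λ, the posterior after n observations with total T = Σxᵢ is Gamma(α+n, β+T).
Sum of observations T = 6.48 milliseconds; n = 6.
Posterior: Gamma(9.9+6, 4.3+6.48) = Gamma(15.9, 10.78).
Var = α/β² = 0.136823.

0.136823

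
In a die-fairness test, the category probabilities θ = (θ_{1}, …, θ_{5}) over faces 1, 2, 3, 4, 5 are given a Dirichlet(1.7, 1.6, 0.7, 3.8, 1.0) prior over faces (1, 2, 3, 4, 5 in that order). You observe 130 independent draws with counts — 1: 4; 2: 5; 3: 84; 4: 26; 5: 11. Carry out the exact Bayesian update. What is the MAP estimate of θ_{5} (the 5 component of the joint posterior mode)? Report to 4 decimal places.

0.0822

The Dirichlet prior is conjugate to the Multinomial likelihood: each posterior αⱼ = prior αⱼ + observed count nⱼ.
Posterior concentration: (5.7, 6.6, 84.7, 29.8, 12.0), total = 138.8.
Joint mode component: (α_{5}−1)/(Σα−K) = 11.0/133.8 = 0.0822.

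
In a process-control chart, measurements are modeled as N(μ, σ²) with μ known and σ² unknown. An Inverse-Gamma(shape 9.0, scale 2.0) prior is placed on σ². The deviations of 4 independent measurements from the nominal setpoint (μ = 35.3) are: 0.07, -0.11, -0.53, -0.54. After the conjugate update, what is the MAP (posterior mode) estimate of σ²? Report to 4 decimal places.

With known mean μ and an Inverse-Gamma(α, β) prior on σ², the Normal likelihood is conjugate: posterior is Inv-Gamma(α + n/2, β + Σ(xᵢ−μ)²/2).
Σ(xᵢ−μ)² = (0.07)² + (-0.11)² + (-0.53)² + (-0.54)² = 0.5895.
Posterior: Inv-Gamma(9.0 + 4/2, 2.0 + 0.5895/2) = Inv-Gamma(11.00, 2.29475).
Mode = β/(α+1) = 2.29475/12.00 = 0.1912.

0.1912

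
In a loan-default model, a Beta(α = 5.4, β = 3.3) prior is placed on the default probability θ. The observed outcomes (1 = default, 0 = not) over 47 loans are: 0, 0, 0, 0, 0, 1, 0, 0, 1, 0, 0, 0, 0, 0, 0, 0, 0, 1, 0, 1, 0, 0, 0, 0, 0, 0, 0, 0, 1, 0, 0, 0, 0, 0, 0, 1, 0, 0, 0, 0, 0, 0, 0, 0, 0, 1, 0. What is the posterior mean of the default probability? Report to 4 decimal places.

0.2226

The Beta prior is conjugate to a Binomial/Bernoulli likelihood; the update adds successes to α and failures to β.
Posterior: Beta(α+k, β+n−k) = Beta(5.4+7, 3.3+40) = Beta(12.4, 43.3).
Posterior mean = α/(α+β) = 12.4/55.7 = 0.2226.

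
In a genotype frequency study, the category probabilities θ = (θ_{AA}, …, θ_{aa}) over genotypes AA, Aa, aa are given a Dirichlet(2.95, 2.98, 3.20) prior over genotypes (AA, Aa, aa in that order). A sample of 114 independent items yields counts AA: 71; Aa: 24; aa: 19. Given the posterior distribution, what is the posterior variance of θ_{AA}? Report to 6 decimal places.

0.001933

The Dirichlet prior is conjugate to the Multinomial likelihood: each posterior αⱼ = prior αⱼ + observed count nⱼ.
Posterior concentration: (73.95, 26.98, 22.20), total = 123.13.
Var[θ_j] = α_j(Σα−α_j)/((Σα)²(Σα+1)) = 73.95·49.18/(123.13²·124.13) = 0.001933.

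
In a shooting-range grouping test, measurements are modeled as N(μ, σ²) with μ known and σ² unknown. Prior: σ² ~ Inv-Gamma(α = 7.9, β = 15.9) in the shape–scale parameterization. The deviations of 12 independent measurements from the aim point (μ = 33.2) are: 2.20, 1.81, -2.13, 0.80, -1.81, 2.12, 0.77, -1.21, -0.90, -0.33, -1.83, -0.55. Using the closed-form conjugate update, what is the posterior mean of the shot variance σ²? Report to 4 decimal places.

2.3058

With known mean μ and an Inverse-Gamma(α, β) prior on σ², the Normal likelihood is conjugate: posterior is Inv-Gamma(α + n/2, β + Σ(xᵢ−μ)²/2).
Σ(xᵢ−μ)² = (2.20)² + (1.81)² + (-2.13)² + (0.80)² + (-1.81)² + (2.12)² + (0.77)² + (-1.21)² + (-0.90)² + (-0.33)² + (-1.83)² + (-0.55)² = 27.6908.
Posterior: Inv-Gamma(7.9 + 12/2, 15.9 + 27.6908/2) = Inv-Gamma(13.90, 29.74540).
E[σ²|data] = β/(α−1) = 29.74540/12.90 = 2.3058.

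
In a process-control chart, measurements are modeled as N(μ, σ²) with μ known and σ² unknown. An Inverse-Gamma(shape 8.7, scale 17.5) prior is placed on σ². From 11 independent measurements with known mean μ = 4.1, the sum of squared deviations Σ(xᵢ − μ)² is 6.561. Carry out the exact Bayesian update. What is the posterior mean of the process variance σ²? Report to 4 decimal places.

1.5743

With known mean μ and an Inverse-Gamma(α, β) prior on σ², the Normal likelihood is conjugate: posterior is Inv-Gamma(α + n/2, β + Σ(xᵢ−μ)²/2).
Posterior: Inv-Gamma(8.7 + 11/2, 17.5 + 6.561/2) = Inv-Gamma(14.20, 20.7805).
E[σ²|data] = β/(α−1) = 20.7805/13.20 = 1.5743.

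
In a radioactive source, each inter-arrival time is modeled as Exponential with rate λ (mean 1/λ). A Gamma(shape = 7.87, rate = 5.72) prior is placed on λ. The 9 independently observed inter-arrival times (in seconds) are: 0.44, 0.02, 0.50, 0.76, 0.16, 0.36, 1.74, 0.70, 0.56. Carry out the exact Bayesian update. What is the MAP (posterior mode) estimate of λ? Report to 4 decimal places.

With a Gamma(shape α, rate β) prior on the exponential rate λ, the posterior after n observations with total T = Σxᵢ is Gamma(α+n, β+T).
Sum of observations T = 5.24 seconds; n = 9.
Posterior: Gamma(7.87+9, 5.72+5.24) = Gamma(16.87, 10.96).
Mode = (α−1)/β = 1.4480.

1.4480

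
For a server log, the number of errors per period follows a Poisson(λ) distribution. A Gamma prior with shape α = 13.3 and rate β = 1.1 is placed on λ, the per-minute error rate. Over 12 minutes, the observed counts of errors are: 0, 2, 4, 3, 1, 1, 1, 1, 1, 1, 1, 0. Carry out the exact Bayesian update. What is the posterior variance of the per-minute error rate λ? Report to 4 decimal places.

With a Gamma(shape α, rate β) prior, the Poisson likelihood is conjugate: the posterior is Gamma(α + ΣXᵢ, β + n).
Sum of counts S = 16 over n = 12 minutes.
Posterior: Gamma(α+S, β+n) = Gamma(13.3+16, 1.1+12) = Gamma(29.3, 13.1).
Var = α/β² = 29.3/13.1² = 0.1707.

0.1707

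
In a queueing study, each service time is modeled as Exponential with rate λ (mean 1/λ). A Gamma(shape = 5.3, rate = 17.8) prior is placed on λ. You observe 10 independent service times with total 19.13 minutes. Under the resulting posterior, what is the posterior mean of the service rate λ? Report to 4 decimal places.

0.4143

With a Gamma(shape α, rate β) prior on the exponential rate λ, the posterior after n observations with total T = Σxᵢ is Gamma(α+n, β+T).
Posterior: Gamma(5.3+10, 17.8+19.13) = Gamma(15.3, 36.93).
Posterior mean of λ = α/β = 15.3/36.93 = 0.4143.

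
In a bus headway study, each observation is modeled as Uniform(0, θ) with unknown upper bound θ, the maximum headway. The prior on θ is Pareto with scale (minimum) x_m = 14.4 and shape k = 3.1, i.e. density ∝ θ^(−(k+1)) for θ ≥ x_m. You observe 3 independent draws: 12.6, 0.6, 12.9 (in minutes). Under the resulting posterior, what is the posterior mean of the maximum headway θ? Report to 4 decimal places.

17.2235

A Pareto(scale x_m, shape k) prior on the upper bound θ of Uniform(0, θ) is conjugate: posterior is Pareto(max(x_m, max xᵢ), k + n).
Sample maximum = 12.9; prior scale x_m = 14.4 → posterior scale = max = 14.4.
Posterior shape = 3.1 + 3 = 6.1.
E[θ|data] = k·x_m/(k−1) = 6.1·14.4/5.1 = 17.2235.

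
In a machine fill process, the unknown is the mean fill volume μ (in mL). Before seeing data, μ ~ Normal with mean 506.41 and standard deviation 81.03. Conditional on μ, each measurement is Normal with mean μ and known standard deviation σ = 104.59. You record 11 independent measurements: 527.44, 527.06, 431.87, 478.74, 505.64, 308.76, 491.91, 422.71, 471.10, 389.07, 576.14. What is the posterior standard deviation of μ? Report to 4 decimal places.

For Normal data with known variance σ², a Normal(μ₀, σ₀²) prior on μ is conjugate. Posterior precision = 1/σ₀² + n/σ²; posterior mean is the precision-weighted average of μ₀ and x̄.
σ₀² = 81.03² = 6565.8609, σ² = 104.59² = 10939.0681; σ² + n·σ₀² = 10939.0681 + 11·6565.8609 = 83163.538.
Posterior precision = 1/σ₀² + n/σ² = 1/6565.8609 + 11/10939.0681 = (σ² + n·σ₀²)/(σ₀²σ²) = 83163.538/(6565.8609·10939.0681); posterior variance σₙ² = σ₀²σ²/(σ² + n·σ₀²) = 6565.8609·10939.0681/83163.538 = 863.652524.
Posterior SD = √σₙ² = √(6565.8609·10939.0681/83163.538) = 29.3880.

29.3880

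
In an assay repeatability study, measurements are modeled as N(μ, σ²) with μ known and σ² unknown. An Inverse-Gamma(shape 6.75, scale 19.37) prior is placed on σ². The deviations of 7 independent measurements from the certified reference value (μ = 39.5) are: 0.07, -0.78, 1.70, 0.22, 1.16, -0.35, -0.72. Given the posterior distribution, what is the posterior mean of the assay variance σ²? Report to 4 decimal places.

2.3934

With known mean μ and an Inverse-Gamma(α, β) prior on σ², the Normal likelihood is conjugate: posterior is Inv-Gamma(α + n/2, β + Σ(xᵢ−μ)²/2).
Σ(xᵢ−μ)² = (0.07)² + (-0.78)² + (1.70)² + (0.22)² + (1.16)² + (-0.35)² + (-0.72)² = 5.5382.
Posterior: Inv-Gamma(6.75 + 7/2, 19.37 + 5.5382/2) = Inv-Gamma(10.25, 22.13910).
E[σ²|data] = β/(α−1) = 22.13910/9.25 = 2.3934.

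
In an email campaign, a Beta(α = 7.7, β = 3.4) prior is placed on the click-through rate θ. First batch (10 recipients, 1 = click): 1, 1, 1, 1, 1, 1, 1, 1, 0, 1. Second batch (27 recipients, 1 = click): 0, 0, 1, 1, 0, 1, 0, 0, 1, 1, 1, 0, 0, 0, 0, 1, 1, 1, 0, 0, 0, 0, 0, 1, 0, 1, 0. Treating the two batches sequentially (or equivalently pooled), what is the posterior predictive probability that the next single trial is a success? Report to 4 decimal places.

0.5759

The Beta prior is conjugate to a Binomial/Bernoulli likelihood; the update adds successes to α and failures to β.
After batch 1: Beta(7.7+9, 3.4+1) = Beta(16.7, 4.4).
After batch 2: Beta(16.7+11, 4.4+16) = Beta(27.7, 20.4).
For a single future Bernoulli trial, P(success | data) = α/(α+β) = 0.5759.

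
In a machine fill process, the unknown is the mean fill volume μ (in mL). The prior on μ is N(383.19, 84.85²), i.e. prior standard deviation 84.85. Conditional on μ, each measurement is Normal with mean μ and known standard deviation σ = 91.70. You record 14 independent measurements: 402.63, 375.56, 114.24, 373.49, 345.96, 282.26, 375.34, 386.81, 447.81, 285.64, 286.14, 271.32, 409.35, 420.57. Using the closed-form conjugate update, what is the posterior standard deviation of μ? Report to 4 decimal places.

23.5454

For Normal data with known variance σ², a Normal(μ₀, σ₀²) prior on μ is conjugate. Posterior precision = 1/σ₀² + n/σ²; posterior mean is the precision-weighted average of μ₀ and x̄.
σ₀² = 84.85² = 7199.5225, σ² = 91.70² = 8408.89; σ² + n·σ₀² = 8408.89 + 14·7199.5225 = 109202.205.
Posterior precision = 1/σ₀² + n/σ² = 1/7199.5225 + 14/8408.89 = (σ² + n·σ₀²)/(σ₀²σ²) = 109202.205/(7199.5225·8408.89); posterior variance σₙ² = σ₀²σ²/(σ² + n·σ₀²) = 7199.5225·8408.89/109202.205 = 554.384344.
Posterior SD = √σₙ² = √(7199.5225·8408.89/109202.205) = 23.5454.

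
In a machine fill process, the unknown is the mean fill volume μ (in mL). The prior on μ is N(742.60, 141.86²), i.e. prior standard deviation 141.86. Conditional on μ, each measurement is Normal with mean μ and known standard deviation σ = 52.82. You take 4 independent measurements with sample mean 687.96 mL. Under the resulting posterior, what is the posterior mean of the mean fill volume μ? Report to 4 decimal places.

For Normal data with known variance σ², a Normal(μ₀, σ₀²) prior on μ is conjugate. Posterior precision = 1/σ₀² + n/σ²; posterior mean is the precision-weighted average of μ₀ and x̄.
n·x̄ = 4·687.96 = 2751.84.
σ₀² = 141.86² = 20124.2596, σ² = 52.82² = 2789.9524; σ² + n·σ₀² = 2789.9524 + 4·20124.2596 = 83286.9908.
Posterior mean = (μ₀/σ₀² + n·x̄/σ²)/(1/σ₀² + n/σ²) = (σ²·μ₀ + σ₀²·n·x̄)/(σ² + n·σ₀²) = (2789.9524·742.60 + 20124.2596·2751.84)/83286.9908 = 57450561.189904/83286.9908 = 689.7903.

689.7903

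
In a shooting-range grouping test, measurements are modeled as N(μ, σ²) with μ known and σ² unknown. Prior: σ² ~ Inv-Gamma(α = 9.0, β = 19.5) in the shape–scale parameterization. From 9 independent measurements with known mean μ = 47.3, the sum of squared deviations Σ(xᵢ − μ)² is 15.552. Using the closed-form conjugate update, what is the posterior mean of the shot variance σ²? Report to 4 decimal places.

2.1821

With known mean μ and an Inverse-Gamma(α, β) prior on σ², the Normal likelihood is conjugate: posterior is Inv-Gamma(α + n/2, β + Σ(xᵢ−μ)²/2).
Posterior: Inv-Gamma(9.0 + 9/2, 19.5 + 15.552/2) = Inv-Gamma(13.50, 27.2760).
E[σ²|data] = β/(α−1) = 27.2760/12.50 = 2.1821.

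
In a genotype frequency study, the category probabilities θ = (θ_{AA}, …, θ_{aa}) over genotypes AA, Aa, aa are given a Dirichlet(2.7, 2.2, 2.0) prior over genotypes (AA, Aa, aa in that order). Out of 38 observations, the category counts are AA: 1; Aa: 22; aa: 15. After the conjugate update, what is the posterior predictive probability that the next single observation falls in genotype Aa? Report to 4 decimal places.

The Dirichlet prior is conjugate to the Multinomial likelihood: each posterior αⱼ = prior αⱼ + observed count nⱼ.
Posterior concentration: (3.7, 24.2, 17.0), total = 44.9.
P(next = Aa | data) = α_{Aa}/Σα = 0.5390.

0.5390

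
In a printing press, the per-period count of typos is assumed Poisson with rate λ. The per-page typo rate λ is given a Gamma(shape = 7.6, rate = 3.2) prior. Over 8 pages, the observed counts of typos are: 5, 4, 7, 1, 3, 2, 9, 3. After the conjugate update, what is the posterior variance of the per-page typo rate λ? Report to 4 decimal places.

With a Gamma(shape α, rate β) prior, the Poisson likelihood is conjugate: the posterior is Gamma(α + ΣXᵢ, β + n).
Sum of counts S = 34 over n = 8 pages.
Posterior: Gamma(α+S, β+n) = Gamma(7.6+34, 3.2+8) = Gamma(41.6, 11.2).
Var = α/β² = 41.6/11.2² = 0.3316.

0.3316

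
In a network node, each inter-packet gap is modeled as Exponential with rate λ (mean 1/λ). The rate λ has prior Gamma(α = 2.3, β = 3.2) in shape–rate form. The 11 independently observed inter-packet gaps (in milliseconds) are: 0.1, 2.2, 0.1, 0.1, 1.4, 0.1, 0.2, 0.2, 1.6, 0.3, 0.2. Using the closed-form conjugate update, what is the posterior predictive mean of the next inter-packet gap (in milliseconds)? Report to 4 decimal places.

With a Gamma(shape α, rate β) prior on the exponential rate λ, the posterior after n observations with total T = Σxᵢ is Gamma(α+n, β+T).
Sum of observations T = 6.5 milliseconds; n = 11.
Posterior: Gamma(2.3+11, 3.2+6.5) = Gamma(13.3, 9.7).
The predictive distribution for the next observation is Lomax; its mean is β/(α−1) = 9.7/12.3 = 0.7886.

0.7886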